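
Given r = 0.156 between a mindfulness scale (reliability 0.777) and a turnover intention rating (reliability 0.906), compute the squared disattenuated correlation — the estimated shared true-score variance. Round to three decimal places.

0.035

Disattenuated r = 0.156 / √(0.777 × 0.906) = 0.156 / 0.8390 = 0.1859.
Shared true-score variance = 0.1859² = 0.0346 ≈ 0.035.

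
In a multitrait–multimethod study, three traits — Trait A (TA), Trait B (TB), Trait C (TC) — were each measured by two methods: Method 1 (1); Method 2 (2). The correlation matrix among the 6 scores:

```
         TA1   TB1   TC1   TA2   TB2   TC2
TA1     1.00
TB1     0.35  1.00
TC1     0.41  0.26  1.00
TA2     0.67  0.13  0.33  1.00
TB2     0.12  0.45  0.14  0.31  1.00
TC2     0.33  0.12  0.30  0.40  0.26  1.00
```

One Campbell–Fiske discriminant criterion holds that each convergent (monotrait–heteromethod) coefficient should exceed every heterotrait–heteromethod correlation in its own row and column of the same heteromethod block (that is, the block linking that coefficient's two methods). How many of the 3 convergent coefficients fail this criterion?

1

Checking each validity diagonal entry against its comparison values:
TA (methods 1·2): 0.67 vs {0.12, 0.13, 0.33, 0.33} → pass.
TB (methods 1·2): 0.45 vs {0.13, 0.12, 0.12, 0.14} → pass.
TC (methods 1·2): 0.30 vs {0.33, 0.33, 0.14, 0.12} → fail.
1 of 3 fail.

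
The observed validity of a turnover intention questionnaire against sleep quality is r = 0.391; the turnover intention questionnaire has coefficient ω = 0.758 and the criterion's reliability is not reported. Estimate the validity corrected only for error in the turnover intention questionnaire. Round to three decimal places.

0.449

Single correction: r_c = r_obs / √r_xx = 0.391 / √0.758 = 0.391 / 0.8706 ≈ 0.449.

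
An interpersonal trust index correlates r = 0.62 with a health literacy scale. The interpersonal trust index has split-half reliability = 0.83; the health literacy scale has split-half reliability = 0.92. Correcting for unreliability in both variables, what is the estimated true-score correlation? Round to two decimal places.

r_true = r_obs / √(r_xx · r_yy) = 0.62 / √(0.83 × 0.92) = 0.62 / √0.7636 = 0.62 / 0.8738 ≈ 0.71.

0.71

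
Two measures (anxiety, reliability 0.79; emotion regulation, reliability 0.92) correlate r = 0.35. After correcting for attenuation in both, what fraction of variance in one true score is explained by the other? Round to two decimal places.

0.17

Disattenuated r = 0.35 / √(0.79 × 0.92) = 0.35 / 0.8525 = 0.4106.
Shared true-score variance = 0.4106² = 0.1686 ≈ 0.17.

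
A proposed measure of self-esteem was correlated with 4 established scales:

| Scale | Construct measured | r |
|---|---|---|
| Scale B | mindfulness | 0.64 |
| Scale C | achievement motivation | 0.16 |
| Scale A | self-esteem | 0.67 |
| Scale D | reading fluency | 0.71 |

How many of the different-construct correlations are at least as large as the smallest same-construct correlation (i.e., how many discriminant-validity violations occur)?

Convergent (same construct = self-esteem): Scale A.
Smallest convergent = 0.67. Discriminant values: 0.64, 0.16, 0.71; count ≥ 0.67 → 1.

1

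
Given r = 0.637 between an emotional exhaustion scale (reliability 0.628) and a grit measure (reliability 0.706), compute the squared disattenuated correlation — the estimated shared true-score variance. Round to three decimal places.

0.915

Disattenuated r = 0.637 / √(0.628 × 0.706) = 0.637 / 0.6659 = 0.9566.
Shared true-score variance = 0.9566² = 0.9151 ≈ 0.915.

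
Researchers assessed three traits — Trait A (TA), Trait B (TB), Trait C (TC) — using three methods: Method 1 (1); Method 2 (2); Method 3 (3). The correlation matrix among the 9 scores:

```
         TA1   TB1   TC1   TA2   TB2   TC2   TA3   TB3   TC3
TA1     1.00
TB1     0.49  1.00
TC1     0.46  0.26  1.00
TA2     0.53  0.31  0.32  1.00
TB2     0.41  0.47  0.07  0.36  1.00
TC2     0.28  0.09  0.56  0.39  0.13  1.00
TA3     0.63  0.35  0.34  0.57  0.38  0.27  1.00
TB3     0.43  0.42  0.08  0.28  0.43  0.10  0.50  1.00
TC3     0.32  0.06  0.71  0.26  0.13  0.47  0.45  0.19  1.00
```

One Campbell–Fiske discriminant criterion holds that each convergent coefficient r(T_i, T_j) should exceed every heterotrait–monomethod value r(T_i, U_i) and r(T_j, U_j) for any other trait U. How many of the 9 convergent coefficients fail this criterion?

Convergent coefficients and their comparison sets:
TA (methods 1·2): 0.53 vs {0.49, 0.36, 0.46, 0.39} → pass.
TA (methods 1·3): 0.63 vs {0.49, 0.50, 0.46, 0.45} → pass.
TA (methods 2·3): 0.57 vs {0.36, 0.50, 0.39, 0.45} → pass.
TB (methods 1·2): 0.47 vs {0.49, 0.36, 0.26, 0.13} → fail.
TB (methods 1·3): 0.42 vs {0.49, 0.50, 0.26, 0.19} → fail.
TB (methods 2·3): 0.43 vs {0.36, 0.50, 0.13, 0.19} → fail.
TC (methods 1·2): 0.56 vs {0.46, 0.39, 0.26, 0.13} → pass.
TC (methods 1·3): 0.71 vs {0.46, 0.45, 0.26, 0.19} → pass.
TC (methods 2·3): 0.47 vs {0.39, 0.45, 0.13, 0.19} → pass.
3 of 9 fail.

3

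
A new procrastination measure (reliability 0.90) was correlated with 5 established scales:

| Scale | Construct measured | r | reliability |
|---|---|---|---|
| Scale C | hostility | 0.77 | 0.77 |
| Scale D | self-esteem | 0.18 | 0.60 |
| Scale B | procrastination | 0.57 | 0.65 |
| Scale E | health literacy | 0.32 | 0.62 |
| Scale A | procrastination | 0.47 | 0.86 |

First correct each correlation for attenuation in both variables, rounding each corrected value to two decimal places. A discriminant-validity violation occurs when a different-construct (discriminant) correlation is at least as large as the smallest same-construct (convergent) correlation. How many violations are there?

Disattenuated r (r / √(r_scale · r_new)):
  Scale C (disc): 0.77 / √(0.77·0.90) = 0.92
  Scale D (disc): 0.18 / √(0.60·0.90) = 0.24
  Scale B (conv): 0.57 / √(0.65·0.90) = 0.75
  Scale E (disc): 0.32 / √(0.62·0.90) = 0.43
  Scale A (conv): 0.47 / √(0.86·0.90) = 0.53
Smallest convergent = 0.53. Discriminant values: 0.92, 0.24, 0.43; count ≥ 0.53 → 1.

1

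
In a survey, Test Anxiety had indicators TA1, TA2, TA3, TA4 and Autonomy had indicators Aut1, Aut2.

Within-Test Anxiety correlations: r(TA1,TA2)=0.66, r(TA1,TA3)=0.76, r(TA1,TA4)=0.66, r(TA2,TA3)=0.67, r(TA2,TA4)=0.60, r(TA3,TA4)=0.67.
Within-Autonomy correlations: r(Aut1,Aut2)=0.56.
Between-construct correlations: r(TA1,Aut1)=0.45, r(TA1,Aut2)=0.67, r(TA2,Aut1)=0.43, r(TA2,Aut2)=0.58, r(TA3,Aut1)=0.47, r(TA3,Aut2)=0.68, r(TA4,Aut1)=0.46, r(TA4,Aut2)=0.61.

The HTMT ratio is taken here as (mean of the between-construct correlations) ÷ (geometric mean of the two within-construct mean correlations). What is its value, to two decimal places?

Mean heterotrait r = 4.35/8 = 0.5438.
Mean within-TA = 4.02/6 = 0.6700; mean within-Aut = 0.56/1 = 0.5600.
Geometric mean = √(0.6700 × 0.5600) = 0.6125.
HTMT = 0.5438 / 0.6125 = 0.89.

0.89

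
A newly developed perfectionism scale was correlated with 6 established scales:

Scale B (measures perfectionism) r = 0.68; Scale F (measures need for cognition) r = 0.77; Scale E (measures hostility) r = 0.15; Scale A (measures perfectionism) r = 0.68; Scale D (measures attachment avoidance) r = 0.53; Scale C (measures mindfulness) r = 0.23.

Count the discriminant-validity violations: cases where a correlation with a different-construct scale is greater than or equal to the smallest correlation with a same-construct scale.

Convergent (same construct = perfectionism): Scale B, Scale A.
Smallest convergent = 0.68. Discriminant values: 0.77, 0.15, 0.53, 0.23; count ≥ 0.68 → 1.

1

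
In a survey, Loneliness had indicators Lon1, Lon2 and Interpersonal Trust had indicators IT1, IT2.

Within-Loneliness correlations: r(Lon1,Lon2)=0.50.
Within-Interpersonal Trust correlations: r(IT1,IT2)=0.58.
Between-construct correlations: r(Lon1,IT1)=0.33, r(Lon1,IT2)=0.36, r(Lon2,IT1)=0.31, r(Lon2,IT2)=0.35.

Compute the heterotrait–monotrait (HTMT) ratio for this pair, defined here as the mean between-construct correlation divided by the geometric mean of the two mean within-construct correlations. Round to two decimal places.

0.63

Mean heterotrait r = 1.35/4 = 0.3375.
Mean within-Lon = 0.50/1 = 0.5000; mean within-IT = 0.58/1 = 0.5800.
Geometric mean = √(0.5000 × 0.5800) = 0.5385.
HTMT = 0.3375 / 0.5385 = 0.63.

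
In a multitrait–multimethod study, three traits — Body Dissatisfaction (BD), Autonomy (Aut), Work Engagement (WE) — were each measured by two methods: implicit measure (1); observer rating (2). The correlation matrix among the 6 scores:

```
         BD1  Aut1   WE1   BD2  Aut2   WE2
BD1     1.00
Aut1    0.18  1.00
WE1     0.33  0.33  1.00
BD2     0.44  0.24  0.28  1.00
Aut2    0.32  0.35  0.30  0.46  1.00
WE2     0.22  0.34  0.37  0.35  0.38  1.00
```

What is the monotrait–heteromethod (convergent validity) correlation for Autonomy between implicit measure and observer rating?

0.35

Same trait (Aut), different methods: r(Aut1, Aut2) = 0.35.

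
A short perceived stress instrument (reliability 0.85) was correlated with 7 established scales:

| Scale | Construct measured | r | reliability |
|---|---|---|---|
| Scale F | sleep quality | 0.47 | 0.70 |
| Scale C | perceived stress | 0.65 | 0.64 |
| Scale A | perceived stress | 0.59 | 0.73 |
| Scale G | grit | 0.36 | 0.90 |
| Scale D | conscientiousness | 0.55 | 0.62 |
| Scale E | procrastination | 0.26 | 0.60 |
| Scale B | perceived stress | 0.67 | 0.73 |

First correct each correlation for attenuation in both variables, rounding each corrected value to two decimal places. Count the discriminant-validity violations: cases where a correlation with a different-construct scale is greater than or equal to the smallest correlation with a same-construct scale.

Disattenuated r (r / √(r_scale · r_new)):
  Scale F (disc): 0.47 / √(0.70·0.85) = 0.61
  Scale C (conv): 0.65 / √(0.64·0.85) = 0.88
  Scale A (conv): 0.59 / √(0.73·0.85) = 0.75
  Scale G (disc): 0.36 / √(0.90·0.85) = 0.41
  Scale D (disc): 0.55 / √(0.62·0.85) = 0.76
  Scale E (disc): 0.26 / √(0.60·0.85) = 0.36
  Scale B (conv): 0.67 / √(0.73·0.85) = 0.85
Smallest convergent = 0.75. Discriminant values: 0.61, 0.41, 0.76, 0.36; count ≥ 0.75 → 1.

1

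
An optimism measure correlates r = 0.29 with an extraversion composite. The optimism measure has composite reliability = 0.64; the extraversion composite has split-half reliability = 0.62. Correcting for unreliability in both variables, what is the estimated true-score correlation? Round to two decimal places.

0.46

r_true = r_obs / √(r_xx · r_yy) = 0.29 / √(0.64 × 0.62) = 0.29 / √0.3968 = 0.29 / 0.6299 ≈ 0.46.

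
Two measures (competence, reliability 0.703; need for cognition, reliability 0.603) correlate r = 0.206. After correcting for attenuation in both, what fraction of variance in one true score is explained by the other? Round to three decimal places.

Disattenuated r = 0.206 / √(0.703 × 0.603) = 0.206 / 0.6511 = 0.3164.
Shared true-score variance = 0.3164² = 0.1001 ≈ 0.100.

0.100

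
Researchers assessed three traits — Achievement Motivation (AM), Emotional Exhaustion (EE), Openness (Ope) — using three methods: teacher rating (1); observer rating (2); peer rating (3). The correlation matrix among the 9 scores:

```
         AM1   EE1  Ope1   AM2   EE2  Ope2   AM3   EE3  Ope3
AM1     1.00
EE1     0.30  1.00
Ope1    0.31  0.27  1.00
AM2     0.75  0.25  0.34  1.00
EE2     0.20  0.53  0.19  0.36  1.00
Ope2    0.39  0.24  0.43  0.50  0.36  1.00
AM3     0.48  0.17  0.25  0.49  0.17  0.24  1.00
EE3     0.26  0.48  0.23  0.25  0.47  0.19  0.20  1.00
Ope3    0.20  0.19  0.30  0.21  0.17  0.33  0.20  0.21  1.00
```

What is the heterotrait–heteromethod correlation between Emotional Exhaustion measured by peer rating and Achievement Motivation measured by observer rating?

Different traits and methods: r(EE3, AM2) = 0.25.

0.25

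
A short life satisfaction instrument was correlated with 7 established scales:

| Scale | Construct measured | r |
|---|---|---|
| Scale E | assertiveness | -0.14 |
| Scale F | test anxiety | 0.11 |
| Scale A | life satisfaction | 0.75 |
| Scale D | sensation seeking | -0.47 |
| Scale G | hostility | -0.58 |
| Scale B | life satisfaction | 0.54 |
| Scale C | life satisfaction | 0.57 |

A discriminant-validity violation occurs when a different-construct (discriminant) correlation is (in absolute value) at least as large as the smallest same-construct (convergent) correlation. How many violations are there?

Convergent (same construct = life satisfaction): Scale A, Scale B, Scale C.
Smallest convergent = 0.54. Discriminant |r|: 0.14, 0.11, 0.47, 0.58; count ≥ 0.54 → 1.

1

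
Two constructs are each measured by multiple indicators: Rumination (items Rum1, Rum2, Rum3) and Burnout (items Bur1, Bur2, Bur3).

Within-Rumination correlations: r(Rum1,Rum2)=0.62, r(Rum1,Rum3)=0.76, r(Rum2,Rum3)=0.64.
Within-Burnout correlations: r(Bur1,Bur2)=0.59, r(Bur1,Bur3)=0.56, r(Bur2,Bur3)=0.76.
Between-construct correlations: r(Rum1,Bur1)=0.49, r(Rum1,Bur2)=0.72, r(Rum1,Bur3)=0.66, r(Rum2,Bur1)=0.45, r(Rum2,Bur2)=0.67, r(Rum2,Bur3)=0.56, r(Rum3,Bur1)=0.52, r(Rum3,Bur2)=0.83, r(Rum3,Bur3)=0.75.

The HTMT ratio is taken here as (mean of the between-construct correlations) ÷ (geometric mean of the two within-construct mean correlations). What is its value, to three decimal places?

Between-construct mean = 5.65/9 = 0.6278.
Mean within-Rum = 2.02/3 = 0.6733; mean within-Bur = 1.91/3 = 0.6367.
Geometric mean = √(0.6733 × 0.6367) = 0.6547.
HTMT = 0.6278 / 0.6547 = 0.959.

0.959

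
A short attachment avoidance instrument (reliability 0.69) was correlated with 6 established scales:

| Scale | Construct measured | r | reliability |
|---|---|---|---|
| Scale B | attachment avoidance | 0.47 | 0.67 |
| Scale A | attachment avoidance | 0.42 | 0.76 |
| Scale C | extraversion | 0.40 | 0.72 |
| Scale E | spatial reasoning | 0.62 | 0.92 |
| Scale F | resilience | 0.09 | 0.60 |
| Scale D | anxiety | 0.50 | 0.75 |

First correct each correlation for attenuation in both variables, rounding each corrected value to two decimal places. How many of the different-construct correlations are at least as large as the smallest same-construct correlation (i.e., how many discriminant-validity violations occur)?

2

Disattenuated r (r / √(r_scale · r_new)):
  Scale B (conv): 0.47 / √(0.67·0.69) = 0.69
  Scale A (conv): 0.42 / √(0.76·0.69) = 0.58
  Scale C (disc): 0.40 / √(0.72·0.69) = 0.57
  Scale E (disc): 0.62 / √(0.92·0.69) = 0.78
  Scale F (disc): 0.09 / √(0.60·0.69) = 0.14
  Scale D (disc): 0.50 / √(0.75·0.69) = 0.70
Smallest convergent = 0.58. Discriminant values: 0.57, 0.78, 0.14, 0.70; count ≥ 0.58 → 2.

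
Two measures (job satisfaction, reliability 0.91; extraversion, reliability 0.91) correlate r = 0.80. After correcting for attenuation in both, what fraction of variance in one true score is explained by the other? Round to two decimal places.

Disattenuated r = 0.80 / √(0.91 × 0.91) = 0.80 / 0.9100 = 0.8791.
Shared true-score variance = 0.8791² = 0.7728 ≈ 0.77.

0.77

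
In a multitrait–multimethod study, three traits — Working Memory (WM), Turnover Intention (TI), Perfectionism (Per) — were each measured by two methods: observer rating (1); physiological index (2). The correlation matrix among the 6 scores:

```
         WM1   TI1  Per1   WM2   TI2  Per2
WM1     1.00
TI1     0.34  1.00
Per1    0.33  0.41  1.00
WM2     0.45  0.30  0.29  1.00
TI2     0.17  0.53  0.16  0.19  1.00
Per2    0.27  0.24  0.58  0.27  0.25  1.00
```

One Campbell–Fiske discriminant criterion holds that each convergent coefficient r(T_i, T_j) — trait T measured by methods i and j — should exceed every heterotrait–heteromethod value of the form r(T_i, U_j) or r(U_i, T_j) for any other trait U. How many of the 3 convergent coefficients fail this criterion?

Convergent coefficients and their comparison sets:
WM (methods 1·2): 0.45 vs {0.17, 0.30, 0.27, 0.29} → pass.
TI (methods 1·2): 0.53 vs {0.30, 0.17, 0.24, 0.16} → pass.
Per (methods 1·2): 0.58 vs {0.29, 0.27, 0.16, 0.24} → pass.
0 of 3 fail.

0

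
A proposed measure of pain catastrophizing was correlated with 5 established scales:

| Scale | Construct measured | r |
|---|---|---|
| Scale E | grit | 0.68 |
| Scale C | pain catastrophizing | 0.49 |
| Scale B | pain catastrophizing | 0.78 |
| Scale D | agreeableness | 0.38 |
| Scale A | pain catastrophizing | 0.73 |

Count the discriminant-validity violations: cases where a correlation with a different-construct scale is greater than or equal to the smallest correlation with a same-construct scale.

1

Convergent (same construct = pain catastrophizing): Scale C, Scale B, Scale A.
Smallest convergent = 0.49. Discriminant values: 0.68, 0.38; count ≥ 0.49 → 1.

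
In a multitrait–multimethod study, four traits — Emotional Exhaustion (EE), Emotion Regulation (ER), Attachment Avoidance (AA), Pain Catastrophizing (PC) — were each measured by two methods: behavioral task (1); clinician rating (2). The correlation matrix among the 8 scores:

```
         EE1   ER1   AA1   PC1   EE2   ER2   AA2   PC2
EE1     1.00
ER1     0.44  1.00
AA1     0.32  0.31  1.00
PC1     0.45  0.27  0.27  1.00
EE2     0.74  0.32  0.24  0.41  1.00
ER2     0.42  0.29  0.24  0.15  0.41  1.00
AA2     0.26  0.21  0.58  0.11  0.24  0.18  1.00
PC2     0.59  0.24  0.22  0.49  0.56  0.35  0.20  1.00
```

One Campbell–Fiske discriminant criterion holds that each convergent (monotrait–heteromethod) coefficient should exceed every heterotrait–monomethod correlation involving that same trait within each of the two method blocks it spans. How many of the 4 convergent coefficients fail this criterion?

Each convergent coefficient versus the relevant comparison correlations:
EE (methods 1·2): 0.74 vs {0.44, 0.41, 0.32, 0.24, 0.45, 0.56} → pass.
ER (methods 1·2): 0.29 vs {0.44, 0.41, 0.31, 0.18, 0.27, 0.35} → fail.
AA (methods 1·2): 0.58 vs {0.32, 0.24, 0.31, 0.18, 0.27, 0.20} → pass.
PC (methods 1·2): 0.49 vs {0.45, 0.56, 0.27, 0.35, 0.27, 0.20} → fail.
2 of 4 fail.

2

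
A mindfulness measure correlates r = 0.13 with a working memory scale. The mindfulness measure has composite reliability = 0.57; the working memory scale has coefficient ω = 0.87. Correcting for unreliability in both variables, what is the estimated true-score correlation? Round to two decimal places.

r_true = r_obs / √(r_xx · r_yy) = 0.13 / √(0.57 × 0.87) = 0.13 / √0.4959 = 0.13 / 0.7042 ≈ 0.18.

0.18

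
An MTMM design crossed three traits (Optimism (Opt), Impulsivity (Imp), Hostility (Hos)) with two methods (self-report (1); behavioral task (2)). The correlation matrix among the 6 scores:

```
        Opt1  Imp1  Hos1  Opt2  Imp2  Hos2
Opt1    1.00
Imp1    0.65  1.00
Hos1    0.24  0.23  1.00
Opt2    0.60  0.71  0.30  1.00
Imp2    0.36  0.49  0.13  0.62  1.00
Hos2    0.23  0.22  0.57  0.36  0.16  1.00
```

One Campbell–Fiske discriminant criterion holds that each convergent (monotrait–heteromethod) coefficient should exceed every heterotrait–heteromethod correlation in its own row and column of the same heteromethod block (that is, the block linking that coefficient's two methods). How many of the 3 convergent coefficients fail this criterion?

2

Checking each validity diagonal entry against its comparison values:
Opt (methods 1·2): 0.60 vs {0.36, 0.71, 0.23, 0.30} → fail.
Imp (methods 1·2): 0.49 vs {0.71, 0.36, 0.22, 0.13} → fail.
Hos (methods 1·2): 0.57 vs {0.30, 0.23, 0.13, 0.22} → pass.
2 of 3 fail.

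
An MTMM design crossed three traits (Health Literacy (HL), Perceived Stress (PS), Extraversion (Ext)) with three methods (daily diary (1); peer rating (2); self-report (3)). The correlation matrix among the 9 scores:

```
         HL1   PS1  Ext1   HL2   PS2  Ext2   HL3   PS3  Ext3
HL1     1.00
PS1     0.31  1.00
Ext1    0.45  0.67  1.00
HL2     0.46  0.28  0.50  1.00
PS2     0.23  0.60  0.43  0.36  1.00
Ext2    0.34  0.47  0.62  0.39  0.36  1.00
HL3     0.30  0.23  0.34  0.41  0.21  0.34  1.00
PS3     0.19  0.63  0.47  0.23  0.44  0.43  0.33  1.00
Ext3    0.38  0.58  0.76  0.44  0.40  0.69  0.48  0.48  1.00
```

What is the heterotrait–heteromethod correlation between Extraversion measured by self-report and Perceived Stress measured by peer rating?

0.40

Different traits and methods: r(Ext3, PS2) = 0.40.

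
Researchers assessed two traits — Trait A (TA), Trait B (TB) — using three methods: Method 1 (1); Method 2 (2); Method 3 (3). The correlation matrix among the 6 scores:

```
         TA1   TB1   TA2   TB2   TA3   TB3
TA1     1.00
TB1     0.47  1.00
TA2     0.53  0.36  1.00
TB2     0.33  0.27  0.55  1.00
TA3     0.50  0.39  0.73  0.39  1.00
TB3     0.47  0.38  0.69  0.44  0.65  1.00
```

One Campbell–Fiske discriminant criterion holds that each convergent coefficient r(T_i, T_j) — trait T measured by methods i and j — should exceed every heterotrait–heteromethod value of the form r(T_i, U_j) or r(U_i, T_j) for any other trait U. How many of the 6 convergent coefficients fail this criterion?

Checking each validity diagonal entry against its comparison values:
TA (methods 1·2): 0.53 vs {0.33, 0.36} → pass.
TA (methods 1·3): 0.50 vs {0.47, 0.39} → pass.
TA (methods 2·3): 0.73 vs {0.69, 0.39} → pass.
TB (methods 1·2): 0.27 vs {0.36, 0.33} → fail.
TB (methods 1·3): 0.38 vs {0.39, 0.47} → fail.
TB (methods 2·3): 0.44 vs {0.39, 0.69} → fail.
3 of 6 fail.

3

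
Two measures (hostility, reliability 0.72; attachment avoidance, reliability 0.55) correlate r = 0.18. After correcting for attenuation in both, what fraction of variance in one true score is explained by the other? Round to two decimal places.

Disattenuated r = 0.18 / √(0.72 × 0.55) = 0.18 / 0.6293 = 0.2860.
Shared true-score variance = 0.2860² = 0.0818 ≈ 0.08.

0.08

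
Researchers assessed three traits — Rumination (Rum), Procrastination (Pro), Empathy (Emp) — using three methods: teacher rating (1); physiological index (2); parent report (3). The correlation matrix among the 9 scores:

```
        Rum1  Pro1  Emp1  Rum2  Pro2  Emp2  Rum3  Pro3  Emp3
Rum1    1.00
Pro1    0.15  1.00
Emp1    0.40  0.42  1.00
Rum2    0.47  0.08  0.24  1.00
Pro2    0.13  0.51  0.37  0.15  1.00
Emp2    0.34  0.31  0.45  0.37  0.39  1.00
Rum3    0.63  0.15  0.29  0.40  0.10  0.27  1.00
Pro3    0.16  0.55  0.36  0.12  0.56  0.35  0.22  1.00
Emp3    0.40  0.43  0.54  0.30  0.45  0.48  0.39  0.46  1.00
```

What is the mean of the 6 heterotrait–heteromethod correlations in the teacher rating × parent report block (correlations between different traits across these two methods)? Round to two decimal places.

0.30

HTHM values (method 1 × method 3): 0.16, 0.40, 0.15, 0.43, 0.29, 0.36; mean = 1.79/6 = 0.30.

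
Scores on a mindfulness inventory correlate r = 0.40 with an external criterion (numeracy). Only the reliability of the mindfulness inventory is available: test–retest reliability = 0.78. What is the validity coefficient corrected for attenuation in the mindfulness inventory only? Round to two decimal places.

0.45

Single correction: r_c = r_obs / √r_xx = 0.40 / √0.78 = 0.40 / 0.8832 ≈ 0.45.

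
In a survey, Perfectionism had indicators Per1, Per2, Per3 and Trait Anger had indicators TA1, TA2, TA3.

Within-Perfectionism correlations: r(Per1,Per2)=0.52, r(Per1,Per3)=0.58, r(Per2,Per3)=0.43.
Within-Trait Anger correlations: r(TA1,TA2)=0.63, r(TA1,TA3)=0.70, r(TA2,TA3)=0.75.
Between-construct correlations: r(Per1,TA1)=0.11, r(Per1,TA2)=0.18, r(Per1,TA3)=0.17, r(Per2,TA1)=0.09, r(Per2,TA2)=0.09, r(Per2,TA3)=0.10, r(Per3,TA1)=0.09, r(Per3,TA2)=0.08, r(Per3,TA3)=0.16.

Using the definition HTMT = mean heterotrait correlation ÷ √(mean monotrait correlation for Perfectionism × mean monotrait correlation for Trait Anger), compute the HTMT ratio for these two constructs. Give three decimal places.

0.200

Between-construct mean = 1.07/9 = 0.1189.
Mean within-Per = 1.53/3 = 0.5100; mean within-TA = 2.08/3 = 0.6933.
Geometric mean = √(0.5100 × 0.6933) = 0.5946.
HTMT = 0.1189 / 0.5946 = 0.200.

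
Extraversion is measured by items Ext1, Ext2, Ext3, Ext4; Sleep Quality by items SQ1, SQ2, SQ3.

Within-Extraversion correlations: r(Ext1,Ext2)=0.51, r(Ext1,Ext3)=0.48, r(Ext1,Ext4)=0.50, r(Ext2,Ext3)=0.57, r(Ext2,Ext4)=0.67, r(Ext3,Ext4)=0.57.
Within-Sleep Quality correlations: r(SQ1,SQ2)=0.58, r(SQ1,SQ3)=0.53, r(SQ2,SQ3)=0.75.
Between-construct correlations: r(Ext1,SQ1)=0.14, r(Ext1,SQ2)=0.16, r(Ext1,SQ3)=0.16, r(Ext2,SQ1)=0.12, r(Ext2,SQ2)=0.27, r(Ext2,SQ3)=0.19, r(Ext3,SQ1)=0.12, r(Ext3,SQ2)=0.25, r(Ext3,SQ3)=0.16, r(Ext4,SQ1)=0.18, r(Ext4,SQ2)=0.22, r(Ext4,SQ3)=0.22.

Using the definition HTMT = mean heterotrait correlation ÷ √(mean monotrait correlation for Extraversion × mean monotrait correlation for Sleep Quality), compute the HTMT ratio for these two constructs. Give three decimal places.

0.313

Between-construct mean = 2.19/12 = 0.1825.
Mean within-Ext = 3.30/6 = 0.5500; mean within-SQ = 1.86/3 = 0.6200.
Geometric mean = √(0.5500 × 0.6200) = 0.5840.
HTMT = 0.1825 / 0.5840 = 0.313.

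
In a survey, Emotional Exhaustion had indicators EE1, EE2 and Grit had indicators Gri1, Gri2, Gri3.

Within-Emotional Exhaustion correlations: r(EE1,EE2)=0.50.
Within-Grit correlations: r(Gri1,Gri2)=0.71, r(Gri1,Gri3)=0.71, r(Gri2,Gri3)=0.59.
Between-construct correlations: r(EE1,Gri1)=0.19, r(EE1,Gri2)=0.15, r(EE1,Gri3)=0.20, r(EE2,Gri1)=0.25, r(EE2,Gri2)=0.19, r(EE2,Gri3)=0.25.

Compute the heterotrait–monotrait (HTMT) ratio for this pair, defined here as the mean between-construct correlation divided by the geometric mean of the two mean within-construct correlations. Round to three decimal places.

Mean between = 1.23/6 = 0.2050.
Mean within-EE = 0.50/1 = 0.5000; mean within-Gri = 2.01/3 = 0.6700.
Geometric mean = √(0.5000 × 0.6700) = 0.5788.
HTMT = 0.2050 / 0.5788 = 0.354.

0.354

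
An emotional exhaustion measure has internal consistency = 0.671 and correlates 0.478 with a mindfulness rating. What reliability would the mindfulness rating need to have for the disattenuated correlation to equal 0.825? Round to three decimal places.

r_true = r_obs / √(r_xx · r_yy) ⇒ 0.825 = 0.478 / √(0.671 · r_yy).
√(0.671 · r_yy) = 0.478 / 0.825 = 0.5794; 0.671 · r_yy = 0.3357; r_yy = 0.3357 / 0.671 ≈ 0.500.

0.500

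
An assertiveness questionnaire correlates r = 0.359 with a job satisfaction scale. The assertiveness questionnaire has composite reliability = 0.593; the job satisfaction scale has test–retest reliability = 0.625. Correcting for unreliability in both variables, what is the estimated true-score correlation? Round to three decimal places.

r_true = r_obs / √(r_xx · r_yy) = 0.359 / √(0.593 × 0.625) = 0.359 / √0.370625 = 0.359 / 0.6088 ≈ 0.590.

0.590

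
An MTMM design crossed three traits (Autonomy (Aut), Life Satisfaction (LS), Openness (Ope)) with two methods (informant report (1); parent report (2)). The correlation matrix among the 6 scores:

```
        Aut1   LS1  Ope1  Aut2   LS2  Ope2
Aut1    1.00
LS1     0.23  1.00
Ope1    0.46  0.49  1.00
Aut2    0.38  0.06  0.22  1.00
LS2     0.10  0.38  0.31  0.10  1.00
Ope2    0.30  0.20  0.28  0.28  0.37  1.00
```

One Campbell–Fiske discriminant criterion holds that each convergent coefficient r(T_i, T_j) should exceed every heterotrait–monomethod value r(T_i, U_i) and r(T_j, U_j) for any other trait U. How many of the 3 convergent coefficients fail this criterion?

Checking each validity diagonal entry against its comparison values:
Aut (methods 1·2): 0.38 vs {0.23, 0.10, 0.46, 0.28} → fail.
LS (methods 1·2): 0.38 vs {0.23, 0.10, 0.49, 0.37} → fail.
Ope (methods 1·2): 0.28 vs {0.46, 0.28, 0.49, 0.37} → fail.
3 of 3 fail.

3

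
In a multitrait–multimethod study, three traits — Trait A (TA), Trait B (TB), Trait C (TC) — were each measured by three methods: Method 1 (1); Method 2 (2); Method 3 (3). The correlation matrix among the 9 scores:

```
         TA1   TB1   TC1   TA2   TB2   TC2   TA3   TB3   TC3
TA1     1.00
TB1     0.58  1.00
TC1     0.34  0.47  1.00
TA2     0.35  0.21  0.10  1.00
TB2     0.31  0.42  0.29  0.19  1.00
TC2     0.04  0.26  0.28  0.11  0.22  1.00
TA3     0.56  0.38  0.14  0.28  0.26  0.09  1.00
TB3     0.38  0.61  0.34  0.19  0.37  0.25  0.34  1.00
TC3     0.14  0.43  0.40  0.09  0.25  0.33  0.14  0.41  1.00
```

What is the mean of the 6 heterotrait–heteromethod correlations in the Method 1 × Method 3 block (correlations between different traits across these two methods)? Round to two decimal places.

HTHM values (method 1 × method 3): 0.38, 0.14, 0.38, 0.43, 0.14, 0.34; mean = 1.81/6 = 0.30.

0.30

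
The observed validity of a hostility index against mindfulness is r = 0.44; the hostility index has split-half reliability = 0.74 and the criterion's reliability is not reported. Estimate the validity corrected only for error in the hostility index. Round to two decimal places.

Single correction: r_c = r_obs / √r_xx = 0.44 / √0.74 = 0.44 / 0.8602 ≈ 0.51.

0.51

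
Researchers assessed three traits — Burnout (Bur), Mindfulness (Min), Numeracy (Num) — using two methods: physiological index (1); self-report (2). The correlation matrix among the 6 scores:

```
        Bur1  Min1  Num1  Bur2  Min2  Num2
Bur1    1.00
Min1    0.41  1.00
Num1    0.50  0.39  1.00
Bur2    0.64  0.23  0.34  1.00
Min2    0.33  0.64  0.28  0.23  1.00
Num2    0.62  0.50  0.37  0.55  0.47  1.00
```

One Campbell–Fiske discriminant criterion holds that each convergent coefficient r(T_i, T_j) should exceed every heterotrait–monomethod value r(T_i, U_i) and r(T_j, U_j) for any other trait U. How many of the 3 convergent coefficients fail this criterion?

Convergent coefficients and their comparison sets:
Bur (methods 1·2): 0.64 vs {0.41, 0.23, 0.50, 0.55} → pass.
Min (methods 1·2): 0.64 vs {0.41, 0.23, 0.39, 0.47} → pass.
Num (methods 1·2): 0.37 vs {0.50, 0.55, 0.39, 0.47} → fail.
1 of 3 fail.

1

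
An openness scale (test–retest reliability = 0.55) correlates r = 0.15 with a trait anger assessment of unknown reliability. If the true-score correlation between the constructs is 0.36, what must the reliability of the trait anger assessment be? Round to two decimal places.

r_true = r_obs / √(r_xx · r_yy) ⇒ 0.36 = 0.15 / √(0.55 · r_yy).
√(0.55 · r_yy) = 0.15 / 0.36 = 0.4167; 0.55 · r_yy = 0.1736; r_yy = 0.1736 / 0.55 ≈ 0.32.

0.32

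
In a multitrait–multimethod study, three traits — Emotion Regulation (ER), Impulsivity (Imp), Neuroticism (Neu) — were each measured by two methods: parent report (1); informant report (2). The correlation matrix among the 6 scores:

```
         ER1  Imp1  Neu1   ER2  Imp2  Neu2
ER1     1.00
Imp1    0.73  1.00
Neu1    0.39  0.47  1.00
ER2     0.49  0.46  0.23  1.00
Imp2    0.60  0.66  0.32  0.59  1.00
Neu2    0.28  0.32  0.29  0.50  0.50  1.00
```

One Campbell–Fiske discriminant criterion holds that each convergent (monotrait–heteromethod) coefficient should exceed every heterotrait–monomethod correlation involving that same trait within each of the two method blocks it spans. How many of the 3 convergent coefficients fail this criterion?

Each convergent coefficient versus the relevant comparison correlations:
ER (methods 1·2): 0.49 vs {0.73, 0.59, 0.39, 0.50} → fail.
Imp (methods 1·2): 0.66 vs {0.73, 0.59, 0.47, 0.50} → fail.
Neu (methods 1·2): 0.29 vs {0.39, 0.50, 0.47, 0.50} → fail.
3 of 3 fail.

3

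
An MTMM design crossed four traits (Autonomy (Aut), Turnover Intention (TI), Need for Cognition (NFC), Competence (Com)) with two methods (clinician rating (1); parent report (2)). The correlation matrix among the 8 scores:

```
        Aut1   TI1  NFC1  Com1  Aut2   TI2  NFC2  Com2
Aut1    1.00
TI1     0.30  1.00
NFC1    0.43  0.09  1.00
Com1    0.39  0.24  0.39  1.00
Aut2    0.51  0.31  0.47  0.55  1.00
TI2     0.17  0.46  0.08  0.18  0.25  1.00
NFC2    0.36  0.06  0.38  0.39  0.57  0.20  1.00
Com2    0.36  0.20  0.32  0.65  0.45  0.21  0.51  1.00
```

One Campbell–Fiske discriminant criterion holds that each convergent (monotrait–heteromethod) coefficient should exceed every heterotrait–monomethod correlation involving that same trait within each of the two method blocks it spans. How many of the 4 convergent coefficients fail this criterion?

Checking each validity diagonal entry against its comparison values:
Aut (methods 1·2): 0.51 vs {0.30, 0.25, 0.43, 0.57, 0.39, 0.45} → fail.
TI (methods 1·2): 0.46 vs {0.30, 0.25, 0.09, 0.20, 0.24, 0.21} → pass.
NFC (methods 1·2): 0.38 vs {0.43, 0.57, 0.09, 0.20, 0.39, 0.51} → fail.
Com (methods 1·2): 0.65 vs {0.39, 0.45, 0.24, 0.21, 0.39, 0.51} → pass.
2 of 4 fail.

2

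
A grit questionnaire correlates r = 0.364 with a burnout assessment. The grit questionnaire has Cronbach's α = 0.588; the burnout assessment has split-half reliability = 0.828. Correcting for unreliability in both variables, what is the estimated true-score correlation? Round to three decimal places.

0.522

r_true = r_obs / √(r_xx · r_yy) = 0.364 / √(0.588 × 0.828) = 0.364 / √0.486864 = 0.364 / 0.6978 ≈ 0.522.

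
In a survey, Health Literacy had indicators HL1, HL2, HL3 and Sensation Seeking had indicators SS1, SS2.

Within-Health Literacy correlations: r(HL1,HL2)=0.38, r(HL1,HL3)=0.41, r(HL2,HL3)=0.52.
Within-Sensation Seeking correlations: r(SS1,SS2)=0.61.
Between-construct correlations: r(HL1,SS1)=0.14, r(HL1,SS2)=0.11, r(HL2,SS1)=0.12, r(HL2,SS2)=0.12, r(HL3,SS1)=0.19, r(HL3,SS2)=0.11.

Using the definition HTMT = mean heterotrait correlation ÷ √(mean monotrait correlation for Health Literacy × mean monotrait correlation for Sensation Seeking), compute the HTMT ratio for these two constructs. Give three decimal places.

Mean between = 0.79/6 = 0.1317.
Mean within-HL = 1.31/3 = 0.4367; mean within-SS = 0.61/1 = 0.6100.
Geometric mean = √(0.4367 × 0.6100) = 0.5161.
HTMT = 0.1317 / 0.5161 = 0.255.

0.255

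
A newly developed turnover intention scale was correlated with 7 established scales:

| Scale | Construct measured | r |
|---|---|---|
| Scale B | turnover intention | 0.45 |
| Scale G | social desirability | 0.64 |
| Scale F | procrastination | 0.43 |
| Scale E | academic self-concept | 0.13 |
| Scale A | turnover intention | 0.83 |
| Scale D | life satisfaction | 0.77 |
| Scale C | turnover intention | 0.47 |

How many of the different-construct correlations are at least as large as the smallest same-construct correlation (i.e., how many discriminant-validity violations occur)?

2

Convergent (same construct = turnover intention): Scale B, Scale A, Scale C.
Smallest convergent = 0.45. Discriminant values: 0.64, 0.43, 0.13, 0.77; count ≥ 0.45 → 2.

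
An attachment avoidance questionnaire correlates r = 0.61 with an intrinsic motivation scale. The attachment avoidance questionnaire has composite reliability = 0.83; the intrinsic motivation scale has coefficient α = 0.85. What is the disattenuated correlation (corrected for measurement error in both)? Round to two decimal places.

r_true = r_obs / √(r_xx · r_yy) = 0.61 / √(0.83 × 0.85) = 0.61 / √0.7055 = 0.61 / 0.8399 ≈ 0.73.

0.73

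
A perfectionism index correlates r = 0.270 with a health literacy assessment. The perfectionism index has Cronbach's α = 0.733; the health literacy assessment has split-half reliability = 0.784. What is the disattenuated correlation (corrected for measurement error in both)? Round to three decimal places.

0.356

r_true = r_obs / √(r_xx · r_yy) = 0.270 / √(0.733 × 0.784) = 0.270 / √0.574672 = 0.270 / 0.7581 ≈ 0.356.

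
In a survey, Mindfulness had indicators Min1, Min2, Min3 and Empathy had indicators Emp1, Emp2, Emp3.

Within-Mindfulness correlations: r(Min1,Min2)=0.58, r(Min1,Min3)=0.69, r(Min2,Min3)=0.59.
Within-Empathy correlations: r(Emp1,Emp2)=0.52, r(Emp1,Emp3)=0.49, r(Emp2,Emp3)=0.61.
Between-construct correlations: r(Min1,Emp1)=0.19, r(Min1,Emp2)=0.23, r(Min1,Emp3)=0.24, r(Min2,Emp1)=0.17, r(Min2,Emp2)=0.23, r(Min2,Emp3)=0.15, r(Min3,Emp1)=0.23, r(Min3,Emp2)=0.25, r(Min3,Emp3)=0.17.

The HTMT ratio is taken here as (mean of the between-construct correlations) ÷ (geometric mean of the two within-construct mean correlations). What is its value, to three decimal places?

Between-construct mean = 1.86/9 = 0.2067.
Mean within-Min = 1.86/3 = 0.6200; mean within-Emp = 1.62/3 = 0.5400.
Geometric mean = √(0.6200 × 0.5400) = 0.5786.
HTMT = 0.2067 / 0.5786 = 0.357.

0.357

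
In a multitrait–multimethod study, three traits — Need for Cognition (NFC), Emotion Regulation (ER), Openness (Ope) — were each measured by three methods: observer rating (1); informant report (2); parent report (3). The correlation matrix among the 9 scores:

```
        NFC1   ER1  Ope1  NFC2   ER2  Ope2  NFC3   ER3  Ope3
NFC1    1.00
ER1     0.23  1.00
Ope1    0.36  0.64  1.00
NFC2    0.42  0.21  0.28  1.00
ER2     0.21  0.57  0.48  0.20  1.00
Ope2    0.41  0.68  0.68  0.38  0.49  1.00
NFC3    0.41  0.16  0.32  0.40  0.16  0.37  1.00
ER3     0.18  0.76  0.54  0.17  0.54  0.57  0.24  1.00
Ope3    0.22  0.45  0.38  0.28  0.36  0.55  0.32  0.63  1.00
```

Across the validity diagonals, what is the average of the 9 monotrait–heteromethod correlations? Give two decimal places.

Convergent values: 0.42, 0.41, 0.40, 0.57, 0.76, 0.54, 0.68, 0.38, 0.55; mean = 4.71/9 = 0.52.

0.52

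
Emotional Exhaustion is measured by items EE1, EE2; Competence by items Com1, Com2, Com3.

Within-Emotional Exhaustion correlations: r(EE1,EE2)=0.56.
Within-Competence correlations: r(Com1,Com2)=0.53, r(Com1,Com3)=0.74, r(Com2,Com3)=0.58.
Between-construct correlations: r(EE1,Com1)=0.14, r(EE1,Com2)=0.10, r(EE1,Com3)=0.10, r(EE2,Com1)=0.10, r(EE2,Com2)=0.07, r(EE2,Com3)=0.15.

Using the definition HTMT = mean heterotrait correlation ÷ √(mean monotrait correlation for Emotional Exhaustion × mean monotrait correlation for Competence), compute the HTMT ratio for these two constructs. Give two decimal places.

0.19

Between-construct mean = 0.66/6 = 0.1100.
Mean within-EE = 0.56/1 = 0.5600; mean within-Com = 1.85/3 = 0.6167.
Geometric mean = √(0.5600 × 0.6167) = 0.5877.
HTMT = 0.1100 / 0.5877 = 0.19.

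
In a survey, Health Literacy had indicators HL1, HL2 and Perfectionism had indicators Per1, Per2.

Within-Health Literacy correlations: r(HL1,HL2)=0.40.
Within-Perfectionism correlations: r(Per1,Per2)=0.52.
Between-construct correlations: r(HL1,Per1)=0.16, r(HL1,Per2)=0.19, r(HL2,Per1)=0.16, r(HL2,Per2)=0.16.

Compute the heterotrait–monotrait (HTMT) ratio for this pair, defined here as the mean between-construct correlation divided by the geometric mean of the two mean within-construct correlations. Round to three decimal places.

0.367

Mean heterotrait r = 0.67/4 = 0.1675.
Mean within-HL = 0.40/1 = 0.4000; mean within-Per = 0.52/1 = 0.5200.
Geometric mean = √(0.4000 × 0.5200) = 0.4561.
HTMT = 0.1675 / 0.4561 = 0.367.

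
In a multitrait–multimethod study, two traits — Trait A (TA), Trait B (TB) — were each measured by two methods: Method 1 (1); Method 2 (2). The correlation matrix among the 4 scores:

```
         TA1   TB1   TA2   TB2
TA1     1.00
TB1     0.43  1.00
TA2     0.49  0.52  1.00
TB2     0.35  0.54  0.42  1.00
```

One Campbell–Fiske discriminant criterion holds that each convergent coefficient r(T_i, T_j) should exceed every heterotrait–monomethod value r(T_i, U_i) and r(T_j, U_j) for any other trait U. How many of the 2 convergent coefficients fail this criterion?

0

Convergent coefficients and their comparison sets:
TA (methods 1·2): 0.49 vs {0.43, 0.42} → pass.
TB (methods 1·2): 0.54 vs {0.43, 0.42} → pass.
0 of 2 fail.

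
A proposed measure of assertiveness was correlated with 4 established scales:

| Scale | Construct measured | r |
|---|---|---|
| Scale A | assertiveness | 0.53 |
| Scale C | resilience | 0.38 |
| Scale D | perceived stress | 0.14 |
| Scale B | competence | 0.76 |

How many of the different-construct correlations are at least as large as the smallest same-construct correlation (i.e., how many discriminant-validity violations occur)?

Convergent (same construct = assertiveness): Scale A.
Smallest convergent = 0.53. Discriminant values: 0.38, 0.14, 0.76; count ≥ 0.53 → 1.

1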